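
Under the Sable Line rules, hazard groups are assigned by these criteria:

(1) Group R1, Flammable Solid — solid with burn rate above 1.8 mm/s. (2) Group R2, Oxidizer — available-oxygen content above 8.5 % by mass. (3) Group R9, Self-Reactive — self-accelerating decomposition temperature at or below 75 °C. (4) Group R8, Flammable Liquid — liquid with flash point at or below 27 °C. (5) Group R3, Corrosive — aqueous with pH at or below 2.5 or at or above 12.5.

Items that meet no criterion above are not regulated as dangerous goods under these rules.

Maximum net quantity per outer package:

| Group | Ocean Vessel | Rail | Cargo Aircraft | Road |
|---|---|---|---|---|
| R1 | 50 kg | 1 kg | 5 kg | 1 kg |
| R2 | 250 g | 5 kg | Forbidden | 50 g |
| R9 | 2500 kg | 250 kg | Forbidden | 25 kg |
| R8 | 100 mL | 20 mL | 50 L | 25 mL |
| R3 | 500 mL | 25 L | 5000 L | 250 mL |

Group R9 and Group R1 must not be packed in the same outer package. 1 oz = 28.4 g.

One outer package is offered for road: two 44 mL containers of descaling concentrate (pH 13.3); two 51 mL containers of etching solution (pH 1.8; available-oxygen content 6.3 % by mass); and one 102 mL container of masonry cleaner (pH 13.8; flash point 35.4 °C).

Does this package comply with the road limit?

pH 13.3 meets the Group R3 criterion (Corrosive), so the descaling concentrate is Group R3.
pH 1.8 meets the Group R3 criterion (Corrosive), so the etching solution is Group R3.
Masonry cleaner: pH 13.8 ≥ 12.5 → Group R3 (Corrosive).
Total Group R3: (two 44 mL containers = 88 mL) + (two 51 mL containers = 102 mL) + 102 mL = 292 mL.
That exceeds the Group R3 road limit of 250 mL.

No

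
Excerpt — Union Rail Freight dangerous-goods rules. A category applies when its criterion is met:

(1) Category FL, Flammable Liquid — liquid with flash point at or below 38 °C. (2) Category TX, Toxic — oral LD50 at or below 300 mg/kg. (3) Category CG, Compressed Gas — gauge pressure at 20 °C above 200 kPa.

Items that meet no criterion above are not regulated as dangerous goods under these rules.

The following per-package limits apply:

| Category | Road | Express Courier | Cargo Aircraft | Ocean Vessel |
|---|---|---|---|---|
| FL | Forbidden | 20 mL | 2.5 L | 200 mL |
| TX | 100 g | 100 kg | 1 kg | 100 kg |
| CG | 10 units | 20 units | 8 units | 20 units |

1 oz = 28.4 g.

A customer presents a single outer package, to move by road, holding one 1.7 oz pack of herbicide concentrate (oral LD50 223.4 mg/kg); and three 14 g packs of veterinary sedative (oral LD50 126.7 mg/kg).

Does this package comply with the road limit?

Yes

With oral LD50 223.4 mg/kg (≤ 300 mg/kg), the herbicide concentrate falls in Category TX.
The veterinary sedative has oral LD50 126.7 mg/kg, which is ≤ 300 mg/kg, so it is Category TX (Toxic).
Total Category TX: (one 1.7 oz pack = 48.28 g) + (three 14 g packs = 42 g) = 90.28 g.
90.28 g is within the road limit of 100 g for Category TX.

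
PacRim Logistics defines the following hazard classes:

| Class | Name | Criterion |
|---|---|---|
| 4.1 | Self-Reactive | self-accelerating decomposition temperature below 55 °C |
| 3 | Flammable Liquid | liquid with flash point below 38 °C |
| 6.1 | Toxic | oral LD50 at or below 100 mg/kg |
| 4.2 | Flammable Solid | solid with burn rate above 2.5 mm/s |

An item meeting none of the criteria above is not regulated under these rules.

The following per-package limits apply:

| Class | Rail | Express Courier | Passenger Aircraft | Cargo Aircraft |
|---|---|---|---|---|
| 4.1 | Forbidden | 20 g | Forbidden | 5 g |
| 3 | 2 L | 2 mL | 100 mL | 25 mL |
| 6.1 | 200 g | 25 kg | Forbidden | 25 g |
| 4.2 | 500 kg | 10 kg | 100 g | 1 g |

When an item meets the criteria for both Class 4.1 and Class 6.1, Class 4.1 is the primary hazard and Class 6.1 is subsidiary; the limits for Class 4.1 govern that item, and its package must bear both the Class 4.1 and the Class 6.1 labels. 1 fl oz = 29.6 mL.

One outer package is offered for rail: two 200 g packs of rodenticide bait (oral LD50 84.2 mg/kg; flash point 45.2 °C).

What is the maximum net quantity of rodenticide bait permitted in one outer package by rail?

Oral LD50 84.2 mg/kg meets the Class 6.1 criterion (Toxic), so the rodenticide bait is Class 6.1.
The rail limit for Class 6.1 is 200 g.

200 g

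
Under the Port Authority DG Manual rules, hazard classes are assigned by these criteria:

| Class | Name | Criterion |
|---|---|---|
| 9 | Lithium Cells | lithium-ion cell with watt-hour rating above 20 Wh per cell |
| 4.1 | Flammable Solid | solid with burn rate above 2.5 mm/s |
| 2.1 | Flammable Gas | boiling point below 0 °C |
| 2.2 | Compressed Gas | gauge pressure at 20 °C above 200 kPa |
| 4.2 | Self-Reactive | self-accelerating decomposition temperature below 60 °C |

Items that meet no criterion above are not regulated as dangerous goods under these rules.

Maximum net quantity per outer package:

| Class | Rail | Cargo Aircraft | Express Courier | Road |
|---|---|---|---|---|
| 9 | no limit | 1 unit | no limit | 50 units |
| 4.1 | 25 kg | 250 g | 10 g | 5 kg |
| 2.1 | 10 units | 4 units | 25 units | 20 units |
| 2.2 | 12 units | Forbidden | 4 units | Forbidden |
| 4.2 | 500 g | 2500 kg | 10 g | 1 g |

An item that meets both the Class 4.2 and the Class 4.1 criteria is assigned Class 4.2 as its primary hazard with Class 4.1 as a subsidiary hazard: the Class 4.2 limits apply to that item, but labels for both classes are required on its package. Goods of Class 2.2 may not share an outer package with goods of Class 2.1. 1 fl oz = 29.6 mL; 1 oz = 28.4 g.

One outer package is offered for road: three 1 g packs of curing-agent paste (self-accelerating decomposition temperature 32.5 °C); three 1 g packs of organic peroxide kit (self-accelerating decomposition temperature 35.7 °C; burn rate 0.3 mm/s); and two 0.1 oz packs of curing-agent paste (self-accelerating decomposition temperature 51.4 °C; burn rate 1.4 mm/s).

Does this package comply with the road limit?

The curing-agent paste has self-accelerating decomposition temperature 32.5 °C, which is < 60 °C, so it is Class 4.2 (Self-Reactive).
With self-accelerating decomposition temperature 35.7 °C (< 60 °C), the organic peroxide kit falls in Class 4.2.
With self-accelerating decomposition temperature 51.4 °C (< 60 °C), the curing-agent paste falls in Class 4.2.
Class 4.2 net quantity: (three 1 g packs = 3 g) + (three 1 g packs = 3 g) + (two 0.1 oz packs = 5.68 g) = 11.68 g.
That exceeds the Class 4.2 road limit of 1 g.

No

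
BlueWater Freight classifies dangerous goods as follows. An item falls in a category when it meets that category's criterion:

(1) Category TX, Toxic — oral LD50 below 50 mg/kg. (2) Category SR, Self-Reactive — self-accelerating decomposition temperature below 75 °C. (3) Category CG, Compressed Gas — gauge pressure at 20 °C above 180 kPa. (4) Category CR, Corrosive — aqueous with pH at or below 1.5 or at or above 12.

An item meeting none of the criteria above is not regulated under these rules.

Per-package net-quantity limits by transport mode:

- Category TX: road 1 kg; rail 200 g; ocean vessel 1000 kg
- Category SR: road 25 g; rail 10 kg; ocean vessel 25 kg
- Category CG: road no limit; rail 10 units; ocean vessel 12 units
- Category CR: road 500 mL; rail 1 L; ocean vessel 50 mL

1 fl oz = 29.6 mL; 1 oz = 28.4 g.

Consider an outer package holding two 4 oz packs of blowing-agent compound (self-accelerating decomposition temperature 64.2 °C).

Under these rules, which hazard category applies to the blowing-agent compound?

Category SR

With self-accelerating decomposition temperature 64.2 °C (< 75 °C), the blowing-agent compound falls in Category SR.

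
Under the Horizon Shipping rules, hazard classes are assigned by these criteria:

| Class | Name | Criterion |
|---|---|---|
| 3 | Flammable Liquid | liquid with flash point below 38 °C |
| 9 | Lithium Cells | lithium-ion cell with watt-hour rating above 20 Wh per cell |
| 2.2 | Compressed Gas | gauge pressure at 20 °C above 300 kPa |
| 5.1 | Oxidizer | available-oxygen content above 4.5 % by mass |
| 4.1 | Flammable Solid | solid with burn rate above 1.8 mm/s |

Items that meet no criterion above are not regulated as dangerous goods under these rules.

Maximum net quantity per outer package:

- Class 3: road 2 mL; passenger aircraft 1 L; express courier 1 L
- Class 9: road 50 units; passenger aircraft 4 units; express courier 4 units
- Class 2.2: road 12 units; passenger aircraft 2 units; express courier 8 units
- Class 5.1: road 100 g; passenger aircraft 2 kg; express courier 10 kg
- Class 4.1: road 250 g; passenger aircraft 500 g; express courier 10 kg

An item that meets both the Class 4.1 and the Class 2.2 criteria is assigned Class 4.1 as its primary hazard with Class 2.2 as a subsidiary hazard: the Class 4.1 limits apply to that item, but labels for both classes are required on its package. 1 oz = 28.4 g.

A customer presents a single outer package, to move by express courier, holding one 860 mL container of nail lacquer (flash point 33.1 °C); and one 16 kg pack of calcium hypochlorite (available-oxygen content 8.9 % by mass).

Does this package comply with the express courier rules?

With flash point 33.1 °C (< 38 °C), the nail lacquer falls in Class 3.
Calcium hypochlorite: available-oxygen content 8.9 % by mass > 4.5 % by mass → Class 5.1 (Oxidizer).
Class 3 quantity: 860 mL.
860 mL ≤ 1 L (express courier limit, Class 3) — within limit.
Class 5.1 quantity: 16 kg.
16 kg > 10 kg (express courier limit, Class 5.1) — over the limit.

No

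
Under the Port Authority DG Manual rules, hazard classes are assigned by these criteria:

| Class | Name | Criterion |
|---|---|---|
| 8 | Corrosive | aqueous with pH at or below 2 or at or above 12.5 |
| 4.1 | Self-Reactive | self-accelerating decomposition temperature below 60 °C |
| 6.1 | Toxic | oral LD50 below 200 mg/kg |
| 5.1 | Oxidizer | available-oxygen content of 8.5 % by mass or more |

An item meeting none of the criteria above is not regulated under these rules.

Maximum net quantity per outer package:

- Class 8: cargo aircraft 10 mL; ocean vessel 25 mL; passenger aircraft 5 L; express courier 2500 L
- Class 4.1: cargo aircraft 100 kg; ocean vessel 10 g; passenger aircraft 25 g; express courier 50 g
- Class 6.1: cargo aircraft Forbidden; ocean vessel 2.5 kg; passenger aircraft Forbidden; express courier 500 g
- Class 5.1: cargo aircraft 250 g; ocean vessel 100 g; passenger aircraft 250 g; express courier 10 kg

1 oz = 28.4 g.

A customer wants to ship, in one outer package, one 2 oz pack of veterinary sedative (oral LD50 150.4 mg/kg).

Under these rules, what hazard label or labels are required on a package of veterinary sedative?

Class 6.1

The veterinary sedative has oral LD50 150.4 mg/kg, which is < 200 mg/kg, so it is Class 6.1 (Toxic).
Only the Class 6.1 label is required.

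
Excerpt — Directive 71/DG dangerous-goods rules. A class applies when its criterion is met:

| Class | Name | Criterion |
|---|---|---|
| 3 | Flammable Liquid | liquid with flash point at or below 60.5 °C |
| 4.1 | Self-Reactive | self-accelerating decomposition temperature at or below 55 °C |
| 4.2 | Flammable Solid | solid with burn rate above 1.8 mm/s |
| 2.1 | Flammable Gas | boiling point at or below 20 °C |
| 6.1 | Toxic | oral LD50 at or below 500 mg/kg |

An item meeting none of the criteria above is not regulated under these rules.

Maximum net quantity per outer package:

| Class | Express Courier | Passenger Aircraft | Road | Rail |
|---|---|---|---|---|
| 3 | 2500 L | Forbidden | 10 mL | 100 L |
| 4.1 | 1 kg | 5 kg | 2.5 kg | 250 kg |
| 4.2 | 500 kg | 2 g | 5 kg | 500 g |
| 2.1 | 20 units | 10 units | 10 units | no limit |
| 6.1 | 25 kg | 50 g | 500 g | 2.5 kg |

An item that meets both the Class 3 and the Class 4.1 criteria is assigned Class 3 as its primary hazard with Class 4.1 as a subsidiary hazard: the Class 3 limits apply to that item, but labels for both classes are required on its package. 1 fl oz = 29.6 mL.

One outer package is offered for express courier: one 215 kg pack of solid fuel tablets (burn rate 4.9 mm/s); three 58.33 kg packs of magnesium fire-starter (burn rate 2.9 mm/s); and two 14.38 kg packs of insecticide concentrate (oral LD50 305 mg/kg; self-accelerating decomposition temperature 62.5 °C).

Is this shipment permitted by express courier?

No

Burn rate 4.9 mm/s meets the Class 4.2 criterion (Flammable Solid), so the solid fuel tablets are Class 4.2.
With burn rate 2.9 mm/s (> 1.8 mm/s), the magnesium fire-starter falls in Class 4.2.
The insecticide concentrate has oral LD50 305 mg/kg, which is ≤ 500 mg/kg, so it is Class 6.1 (Toxic).
Class 6.1 quantity: two 14.38 kg packs = 28.76 kg.
That exceeds the Class 6.1 express courier limit of 25 kg.
Class 4.2 net quantity: 215 kg + (three 58.33 kg packs = 174.99 kg) = 389.99 kg.
389.99 kg ≤ 500 kg (express courier limit, Class 4.2) — within limit.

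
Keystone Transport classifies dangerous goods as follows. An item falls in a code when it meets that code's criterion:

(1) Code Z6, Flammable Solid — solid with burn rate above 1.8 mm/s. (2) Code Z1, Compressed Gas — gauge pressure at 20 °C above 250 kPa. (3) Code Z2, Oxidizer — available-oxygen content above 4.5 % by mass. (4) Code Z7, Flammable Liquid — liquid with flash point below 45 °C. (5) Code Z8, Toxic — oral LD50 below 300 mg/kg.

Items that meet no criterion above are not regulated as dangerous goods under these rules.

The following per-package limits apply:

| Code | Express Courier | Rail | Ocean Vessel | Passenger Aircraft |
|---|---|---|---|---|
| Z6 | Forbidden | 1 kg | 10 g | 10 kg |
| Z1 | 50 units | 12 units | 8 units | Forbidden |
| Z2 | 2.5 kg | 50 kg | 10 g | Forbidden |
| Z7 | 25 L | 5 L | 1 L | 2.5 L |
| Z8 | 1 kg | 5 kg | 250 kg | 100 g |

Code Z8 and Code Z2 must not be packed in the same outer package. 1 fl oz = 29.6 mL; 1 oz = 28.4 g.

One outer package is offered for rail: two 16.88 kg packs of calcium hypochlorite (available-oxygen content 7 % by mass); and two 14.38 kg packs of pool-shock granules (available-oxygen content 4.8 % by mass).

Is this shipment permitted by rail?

No

The calcium hypochlorite has available-oxygen content 7 % by mass, which is > 4.5 % by mass, so it is Code Z2 (Oxidizer).
Pool-shock granules: available-oxygen content 4.8 % by mass > 4.5 % by mass → Code Z2 (Oxidizer).
Code Z2 net quantity: (two 16.88 kg packs = 33.76 kg) + (two 14.38 kg packs = 28.76 kg) = 62.52 kg.
62.52 kg > 50 kg (rail limit, Code Z2) — over the limit.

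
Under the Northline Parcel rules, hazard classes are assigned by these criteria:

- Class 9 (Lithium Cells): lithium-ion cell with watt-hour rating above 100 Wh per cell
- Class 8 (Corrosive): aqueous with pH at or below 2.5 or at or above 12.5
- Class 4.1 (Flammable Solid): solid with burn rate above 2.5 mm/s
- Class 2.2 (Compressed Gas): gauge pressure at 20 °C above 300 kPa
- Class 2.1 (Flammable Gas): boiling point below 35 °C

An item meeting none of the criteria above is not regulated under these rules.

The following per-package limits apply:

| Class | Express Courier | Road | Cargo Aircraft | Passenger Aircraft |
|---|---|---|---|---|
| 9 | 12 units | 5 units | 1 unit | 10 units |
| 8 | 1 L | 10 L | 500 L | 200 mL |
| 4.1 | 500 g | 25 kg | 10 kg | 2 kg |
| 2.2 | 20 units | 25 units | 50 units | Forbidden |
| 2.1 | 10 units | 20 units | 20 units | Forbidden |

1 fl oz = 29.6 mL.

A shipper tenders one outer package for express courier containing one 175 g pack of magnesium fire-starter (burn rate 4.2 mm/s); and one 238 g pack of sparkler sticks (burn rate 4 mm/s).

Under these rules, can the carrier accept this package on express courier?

Yes

Burn rate 4.2 mm/s meets the Class 4.1 criterion (Flammable Solid), so the magnesium fire-starter is Class 4.1.
The sparkler sticks have burn rate 4 mm/s, which is > 2.5 mm/s, so they are Class 4.1 (Flammable Solid).
Class 4.1 net quantity: 175 g + 238 g = 413 g.
That is within the Class 4.1 express courier limit of 500 g.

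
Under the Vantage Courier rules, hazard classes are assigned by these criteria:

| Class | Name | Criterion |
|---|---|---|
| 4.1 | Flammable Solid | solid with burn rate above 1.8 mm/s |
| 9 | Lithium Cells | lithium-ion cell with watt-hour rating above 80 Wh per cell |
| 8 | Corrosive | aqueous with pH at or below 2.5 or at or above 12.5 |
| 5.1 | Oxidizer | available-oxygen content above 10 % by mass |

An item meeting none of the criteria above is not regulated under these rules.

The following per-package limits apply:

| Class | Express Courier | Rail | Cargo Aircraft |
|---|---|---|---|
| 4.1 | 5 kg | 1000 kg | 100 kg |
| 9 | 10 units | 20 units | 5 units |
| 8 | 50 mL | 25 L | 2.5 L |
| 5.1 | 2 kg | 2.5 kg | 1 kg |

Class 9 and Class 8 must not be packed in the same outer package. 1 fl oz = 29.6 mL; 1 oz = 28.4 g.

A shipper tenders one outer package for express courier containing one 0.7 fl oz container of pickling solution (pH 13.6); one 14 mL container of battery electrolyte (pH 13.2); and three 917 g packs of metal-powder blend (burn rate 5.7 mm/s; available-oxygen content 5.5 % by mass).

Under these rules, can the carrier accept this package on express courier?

With pH 13.6 (≥ 12.5), the pickling solution falls in Class 8.
pH 13.2 meets the Class 8 criterion (Corrosive), so the battery electrolyte is Class 8.
With burn rate 5.7 mm/s (> 1.8 mm/s), the metal-powder blend falls in Class 4.1.
Class 8 net quantity: (one 0.7 fl oz container = 20.72 mL) + 14 mL = 34.72 mL.
34.72 mL ≤ 50 mL (express courier limit, Class 8) — within limit.
Class 4.1 quantity: three 917 g packs = 2.751 kg.
2.751 kg is within the express courier limit of 5 kg for Class 4.1.
The segregation rule (Class 9 with Class 8) does not apply to Class 8 with Class 4.1.
Every hazard class is within its express courier limit and no segregation rule is violated.

Yes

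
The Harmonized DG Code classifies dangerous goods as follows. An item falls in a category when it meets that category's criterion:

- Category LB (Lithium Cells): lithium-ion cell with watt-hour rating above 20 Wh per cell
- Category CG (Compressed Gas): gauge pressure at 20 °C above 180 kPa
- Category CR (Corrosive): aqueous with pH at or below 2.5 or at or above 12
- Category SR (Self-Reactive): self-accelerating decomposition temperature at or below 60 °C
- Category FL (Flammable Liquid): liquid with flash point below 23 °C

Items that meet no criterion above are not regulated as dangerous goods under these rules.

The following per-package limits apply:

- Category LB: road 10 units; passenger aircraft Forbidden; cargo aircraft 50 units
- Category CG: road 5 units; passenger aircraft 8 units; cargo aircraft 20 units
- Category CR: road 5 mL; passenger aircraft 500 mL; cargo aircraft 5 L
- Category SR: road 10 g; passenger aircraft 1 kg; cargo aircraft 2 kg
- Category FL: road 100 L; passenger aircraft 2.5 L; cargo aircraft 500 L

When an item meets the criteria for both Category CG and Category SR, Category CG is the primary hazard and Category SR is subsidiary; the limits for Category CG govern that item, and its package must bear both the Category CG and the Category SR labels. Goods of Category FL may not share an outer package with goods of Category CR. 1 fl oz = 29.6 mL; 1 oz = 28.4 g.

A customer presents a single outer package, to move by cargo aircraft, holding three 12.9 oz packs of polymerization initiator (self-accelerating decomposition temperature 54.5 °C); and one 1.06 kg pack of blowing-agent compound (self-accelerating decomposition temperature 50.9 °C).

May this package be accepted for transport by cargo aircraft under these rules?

Self-accelerating decomposition temperature 54.5 °C meets the Category SR criterion (Self-Reactive), so the polymerization initiator is Category SR.
The blowing-agent compound has self-accelerating decomposition temperature 50.9 °C, which is ≤ 60 °C, so it is Category SR (Self-Reactive).
Category SR net quantity: (three 12.9 oz packs = 1099.08 g) + 1.06 kg = 2159.08 g.
That exceeds the Category SR cargo aircraft limit of 2 kg.

No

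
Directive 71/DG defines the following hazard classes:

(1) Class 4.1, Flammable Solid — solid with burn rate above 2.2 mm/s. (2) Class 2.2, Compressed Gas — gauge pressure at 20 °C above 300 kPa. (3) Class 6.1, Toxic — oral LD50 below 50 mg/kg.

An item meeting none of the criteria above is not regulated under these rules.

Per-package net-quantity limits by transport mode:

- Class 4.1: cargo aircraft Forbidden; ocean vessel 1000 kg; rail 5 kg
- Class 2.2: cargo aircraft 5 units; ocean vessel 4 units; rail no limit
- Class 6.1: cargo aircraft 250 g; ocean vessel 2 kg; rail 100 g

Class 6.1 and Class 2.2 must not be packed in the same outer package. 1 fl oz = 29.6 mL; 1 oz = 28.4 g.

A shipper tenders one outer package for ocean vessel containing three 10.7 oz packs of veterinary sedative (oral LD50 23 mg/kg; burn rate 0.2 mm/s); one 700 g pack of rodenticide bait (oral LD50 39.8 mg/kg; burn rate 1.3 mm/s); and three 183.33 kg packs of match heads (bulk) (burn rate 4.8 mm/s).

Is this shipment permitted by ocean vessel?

With oral LD50 23 mg/kg (< 50 mg/kg), the veterinary sedative falls in Class 6.1.
The rodenticide bait has oral LD50 39.8 mg/kg, which is < 50 mg/kg, so it is Class 6.1 (Toxic).
Match heads (bulk): burn rate 4.8 mm/s > 2.2 mm/s → Class 4.1 (Flammable Solid).
Class 6.1 net quantity: (three 10.7 oz packs = 911.64 g) + 700 g = 1611.64 g.
1611.64 g ≤ 2 kg (ocean vessel limit, Class 6.1) — within limit.
Class 4.1 quantity: three 183.33 kg packs = 549.99 kg.
549.99 kg is within the ocean vessel limit of 1000 kg for Class 4.1.
The segregation rule (Class 6.1 with Class 2.2) does not apply to Class 6.1 with Class 4.1.
Every hazard class is within its ocean vessel limit and no segregation rule is violated.

Yes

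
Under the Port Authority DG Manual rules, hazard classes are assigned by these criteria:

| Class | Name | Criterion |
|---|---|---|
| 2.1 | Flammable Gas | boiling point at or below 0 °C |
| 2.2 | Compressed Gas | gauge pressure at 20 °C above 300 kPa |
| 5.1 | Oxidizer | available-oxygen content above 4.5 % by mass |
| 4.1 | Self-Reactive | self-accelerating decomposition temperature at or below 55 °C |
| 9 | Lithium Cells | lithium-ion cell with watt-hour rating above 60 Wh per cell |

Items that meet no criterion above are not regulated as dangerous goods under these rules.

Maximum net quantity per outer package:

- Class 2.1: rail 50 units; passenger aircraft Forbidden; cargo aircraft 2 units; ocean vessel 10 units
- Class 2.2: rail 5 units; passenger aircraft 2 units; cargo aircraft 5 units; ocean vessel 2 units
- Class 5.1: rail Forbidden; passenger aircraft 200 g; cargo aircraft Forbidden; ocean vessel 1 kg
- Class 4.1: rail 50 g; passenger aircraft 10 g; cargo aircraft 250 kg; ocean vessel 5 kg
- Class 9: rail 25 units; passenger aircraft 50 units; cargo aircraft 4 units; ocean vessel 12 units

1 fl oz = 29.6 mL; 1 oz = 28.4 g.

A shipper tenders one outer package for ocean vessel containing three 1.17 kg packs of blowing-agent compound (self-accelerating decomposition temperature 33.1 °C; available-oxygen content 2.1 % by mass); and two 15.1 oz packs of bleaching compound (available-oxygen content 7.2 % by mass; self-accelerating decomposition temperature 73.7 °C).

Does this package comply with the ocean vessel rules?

Yes

The blowing-agent compound has self-accelerating decomposition temperature 33.1 °C, which is ≤ 55 °C, so it is Class 4.1 (Self-Reactive).
With available-oxygen content 7.2 % by mass (> 4.5 % by mass), the bleaching compound falls in Class 5.1.
Class 4.1 quantity: three 1.17 kg packs = 3.51 kg.
That is within the Class 4.1 ocean vessel limit of 5 kg.
Class 5.1 quantity: two 15.1 oz packs = 857.68 g.
857.68 g is within the ocean vessel limit of 1 kg for Class 5.1.
Every hazard class is within its ocean vessel limit and no segregation rule is violated.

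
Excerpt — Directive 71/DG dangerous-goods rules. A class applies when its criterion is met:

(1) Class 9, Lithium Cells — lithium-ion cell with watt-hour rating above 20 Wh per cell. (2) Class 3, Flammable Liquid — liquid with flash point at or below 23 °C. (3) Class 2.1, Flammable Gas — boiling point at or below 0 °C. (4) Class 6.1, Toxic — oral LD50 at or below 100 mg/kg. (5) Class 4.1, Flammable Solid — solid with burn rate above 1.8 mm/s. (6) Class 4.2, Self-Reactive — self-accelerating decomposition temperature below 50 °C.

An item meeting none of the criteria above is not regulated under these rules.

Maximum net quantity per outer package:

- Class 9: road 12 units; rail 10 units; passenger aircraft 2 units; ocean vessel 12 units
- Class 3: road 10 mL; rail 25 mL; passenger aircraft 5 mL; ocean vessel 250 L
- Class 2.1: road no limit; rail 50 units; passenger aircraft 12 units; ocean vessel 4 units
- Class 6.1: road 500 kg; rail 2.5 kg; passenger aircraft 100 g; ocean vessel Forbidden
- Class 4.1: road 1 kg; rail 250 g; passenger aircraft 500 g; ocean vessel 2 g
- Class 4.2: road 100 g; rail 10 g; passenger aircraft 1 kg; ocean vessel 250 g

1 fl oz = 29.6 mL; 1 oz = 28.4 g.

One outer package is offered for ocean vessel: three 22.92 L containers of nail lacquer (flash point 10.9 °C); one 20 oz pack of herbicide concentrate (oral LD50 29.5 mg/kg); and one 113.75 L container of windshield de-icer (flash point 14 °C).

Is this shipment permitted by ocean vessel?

Flash point 10.9 °C meets the Class 3 criterion (Flammable Liquid), so the nail lacquer is Class 3.
With oral LD50 29.5 mg/kg (≤ 100 mg/kg), the herbicide concentrate falls in Class 6.1.
Flash point 14 °C meets the Class 3 criterion (Flammable Liquid), so the windshield de-icer is Class 3.
Class 3 net quantity: (three 22.92 L containers = 68.76 L) + 113.75 L = 182.51 L.
182.51 L is within the ocean vessel limit of 250 L for Class 3.
Class 6.1 quantity: one 20 oz pack = 568 g.
By ocean vessel, Class 6.1 is Forbidden regardless of quantity.

No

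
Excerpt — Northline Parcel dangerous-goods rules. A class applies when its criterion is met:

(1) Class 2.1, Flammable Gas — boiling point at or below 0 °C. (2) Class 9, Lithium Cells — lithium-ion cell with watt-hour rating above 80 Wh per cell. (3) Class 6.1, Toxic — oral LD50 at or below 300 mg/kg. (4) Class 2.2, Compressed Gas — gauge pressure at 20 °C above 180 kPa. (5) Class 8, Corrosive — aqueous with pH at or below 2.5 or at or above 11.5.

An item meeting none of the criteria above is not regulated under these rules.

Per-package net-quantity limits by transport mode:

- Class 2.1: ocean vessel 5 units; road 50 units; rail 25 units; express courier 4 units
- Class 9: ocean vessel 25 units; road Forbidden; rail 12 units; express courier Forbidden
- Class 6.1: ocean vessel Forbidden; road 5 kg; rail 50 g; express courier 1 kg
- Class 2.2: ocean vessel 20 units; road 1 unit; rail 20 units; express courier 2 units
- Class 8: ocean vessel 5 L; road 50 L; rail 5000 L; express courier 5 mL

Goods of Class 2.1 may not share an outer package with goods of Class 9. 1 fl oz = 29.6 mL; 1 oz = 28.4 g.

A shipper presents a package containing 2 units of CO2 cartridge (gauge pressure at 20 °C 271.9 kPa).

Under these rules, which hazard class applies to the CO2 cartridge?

Class 2.2

With gauge pressure at 20 °C 271.9 kPa (> 180 kPa), the CO2 cartridge falls in Class 2.2.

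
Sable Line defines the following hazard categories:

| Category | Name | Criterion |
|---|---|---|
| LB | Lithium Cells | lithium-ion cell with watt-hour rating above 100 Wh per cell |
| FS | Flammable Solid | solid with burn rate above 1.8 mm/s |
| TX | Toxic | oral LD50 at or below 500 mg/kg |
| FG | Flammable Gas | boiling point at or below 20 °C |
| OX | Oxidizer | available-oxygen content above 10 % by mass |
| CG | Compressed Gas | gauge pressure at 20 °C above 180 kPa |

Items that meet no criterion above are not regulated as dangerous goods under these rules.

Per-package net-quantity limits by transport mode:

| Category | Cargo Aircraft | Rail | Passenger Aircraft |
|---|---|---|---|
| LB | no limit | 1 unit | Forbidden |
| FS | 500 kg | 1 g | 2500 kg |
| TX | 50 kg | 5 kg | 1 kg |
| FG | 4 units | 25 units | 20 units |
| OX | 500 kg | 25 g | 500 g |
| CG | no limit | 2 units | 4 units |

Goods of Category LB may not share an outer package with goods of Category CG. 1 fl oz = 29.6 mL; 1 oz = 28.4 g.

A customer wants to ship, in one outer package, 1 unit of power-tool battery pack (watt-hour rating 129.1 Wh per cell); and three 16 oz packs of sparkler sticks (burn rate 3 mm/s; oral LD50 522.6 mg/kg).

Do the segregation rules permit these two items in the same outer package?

The power-tool battery pack has watt-hour rating 129.1 Wh per cell, which is > 100 Wh per cell, so it is Category LB (Lithium Cells).
Burn rate 3 mm/s meets the Category FS criterion (Flammable Solid), so the sparkler sticks are Category FS.
No segregation rule bars Category LB with Category FS.

Yes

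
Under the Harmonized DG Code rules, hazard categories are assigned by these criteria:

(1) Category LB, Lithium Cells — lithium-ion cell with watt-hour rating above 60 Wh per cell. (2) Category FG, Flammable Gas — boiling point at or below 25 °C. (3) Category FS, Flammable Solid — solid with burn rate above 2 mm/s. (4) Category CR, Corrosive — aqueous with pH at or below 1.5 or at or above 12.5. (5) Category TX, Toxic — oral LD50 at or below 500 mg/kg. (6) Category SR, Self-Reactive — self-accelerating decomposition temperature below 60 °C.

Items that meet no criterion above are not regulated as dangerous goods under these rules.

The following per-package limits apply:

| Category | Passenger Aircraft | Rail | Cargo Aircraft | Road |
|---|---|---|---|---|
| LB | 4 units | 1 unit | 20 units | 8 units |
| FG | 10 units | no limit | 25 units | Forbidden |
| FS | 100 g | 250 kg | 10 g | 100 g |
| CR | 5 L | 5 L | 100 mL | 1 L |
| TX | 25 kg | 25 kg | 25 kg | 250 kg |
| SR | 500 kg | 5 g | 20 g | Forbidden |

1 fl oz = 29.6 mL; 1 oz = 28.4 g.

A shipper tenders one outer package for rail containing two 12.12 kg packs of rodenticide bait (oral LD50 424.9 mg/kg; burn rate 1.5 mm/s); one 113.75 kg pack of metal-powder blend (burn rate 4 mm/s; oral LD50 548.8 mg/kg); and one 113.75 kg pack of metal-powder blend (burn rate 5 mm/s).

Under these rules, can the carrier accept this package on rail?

Yes

Oral LD50 424.9 mg/kg meets the Category TX criterion (Toxic), so the rodenticide bait is Category TX.
The metal-powder blend has burn rate 4 mm/s, which is > 2 mm/s, so it is Category FS (Flammable Solid).
With burn rate 5 mm/s (> 2 mm/s), the metal-powder blend falls in Category FS.
Category TX quantity: two 12.12 kg packs = 24.24 kg.
24.24 kg ≤ 25 kg (rail limit, Category TX) — within limit.
Total Category FS: 113.75 kg + 113.75 kg = 227.5 kg.
227.5 kg ≤ 250 kg (rail limit, Category FS) — within limit.
Every hazard category is within its rail limit and no segregation rule is violated.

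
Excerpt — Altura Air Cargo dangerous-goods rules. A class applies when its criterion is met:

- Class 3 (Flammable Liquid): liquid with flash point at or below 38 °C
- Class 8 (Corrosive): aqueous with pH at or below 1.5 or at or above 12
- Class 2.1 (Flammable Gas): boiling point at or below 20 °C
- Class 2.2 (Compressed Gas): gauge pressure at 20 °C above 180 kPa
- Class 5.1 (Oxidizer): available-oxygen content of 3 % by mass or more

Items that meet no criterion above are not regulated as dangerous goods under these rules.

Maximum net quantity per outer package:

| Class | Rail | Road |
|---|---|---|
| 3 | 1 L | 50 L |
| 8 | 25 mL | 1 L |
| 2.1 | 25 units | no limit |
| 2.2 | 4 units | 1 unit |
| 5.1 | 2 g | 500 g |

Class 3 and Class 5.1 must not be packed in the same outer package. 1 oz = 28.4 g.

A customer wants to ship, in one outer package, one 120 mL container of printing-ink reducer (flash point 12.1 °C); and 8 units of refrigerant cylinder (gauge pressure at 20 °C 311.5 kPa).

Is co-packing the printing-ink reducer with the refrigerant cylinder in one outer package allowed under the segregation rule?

Yes

The printing-ink reducer has flash point 12.1 °C, which is ≤ 38 °C, so it is Class 3 (Flammable Liquid).
The refrigerant cylinder has gauge pressure at 20 °C 311.5 kPa, which is > 180 kPa, so it is Class 2.2 (Compressed Gas).
No segregation rule bars Class 3 with Class 2.2.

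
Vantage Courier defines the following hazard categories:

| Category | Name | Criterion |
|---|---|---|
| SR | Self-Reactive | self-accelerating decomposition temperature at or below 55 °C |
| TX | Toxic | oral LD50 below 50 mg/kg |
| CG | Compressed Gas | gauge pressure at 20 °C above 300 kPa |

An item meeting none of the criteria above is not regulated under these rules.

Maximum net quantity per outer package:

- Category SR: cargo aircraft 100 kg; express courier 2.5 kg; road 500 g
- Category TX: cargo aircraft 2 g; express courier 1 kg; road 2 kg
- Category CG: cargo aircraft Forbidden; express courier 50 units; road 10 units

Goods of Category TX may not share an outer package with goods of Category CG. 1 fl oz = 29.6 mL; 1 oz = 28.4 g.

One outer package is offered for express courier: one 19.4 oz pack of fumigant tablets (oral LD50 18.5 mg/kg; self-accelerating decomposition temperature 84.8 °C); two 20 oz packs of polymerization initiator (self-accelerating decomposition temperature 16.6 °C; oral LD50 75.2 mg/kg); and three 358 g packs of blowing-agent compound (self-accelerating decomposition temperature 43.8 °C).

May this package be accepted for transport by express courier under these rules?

Yes

The fumigant tablets have oral LD50 18.5 mg/kg, which is < 50 mg/kg, so they are Category TX (Toxic).
Self-accelerating decomposition temperature 16.6 °C meets the Category SR criterion (Self-Reactive), so the polymerization initiator is Category SR.
With self-accelerating decomposition temperature 43.8 °C (≤ 55 °C), the blowing-agent compound falls in Category SR.
Category SR net quantity: (two 20 oz packs = 1.136 kg) + (three 358 g packs = 1.074 kg) = 2.21 kg.
2.21 kg ≤ 2.5 kg (express courier limit, Category SR) — within limit.
Category TX quantity: one 19.4 oz pack = 550.96 g.
That is within the Category TX express courier limit of 1 kg.
The segregation rule (Category TX with Category CG) does not apply to Category SR with Category TX.
Every hazard category is within its express courier limit and no segregation rule is violated.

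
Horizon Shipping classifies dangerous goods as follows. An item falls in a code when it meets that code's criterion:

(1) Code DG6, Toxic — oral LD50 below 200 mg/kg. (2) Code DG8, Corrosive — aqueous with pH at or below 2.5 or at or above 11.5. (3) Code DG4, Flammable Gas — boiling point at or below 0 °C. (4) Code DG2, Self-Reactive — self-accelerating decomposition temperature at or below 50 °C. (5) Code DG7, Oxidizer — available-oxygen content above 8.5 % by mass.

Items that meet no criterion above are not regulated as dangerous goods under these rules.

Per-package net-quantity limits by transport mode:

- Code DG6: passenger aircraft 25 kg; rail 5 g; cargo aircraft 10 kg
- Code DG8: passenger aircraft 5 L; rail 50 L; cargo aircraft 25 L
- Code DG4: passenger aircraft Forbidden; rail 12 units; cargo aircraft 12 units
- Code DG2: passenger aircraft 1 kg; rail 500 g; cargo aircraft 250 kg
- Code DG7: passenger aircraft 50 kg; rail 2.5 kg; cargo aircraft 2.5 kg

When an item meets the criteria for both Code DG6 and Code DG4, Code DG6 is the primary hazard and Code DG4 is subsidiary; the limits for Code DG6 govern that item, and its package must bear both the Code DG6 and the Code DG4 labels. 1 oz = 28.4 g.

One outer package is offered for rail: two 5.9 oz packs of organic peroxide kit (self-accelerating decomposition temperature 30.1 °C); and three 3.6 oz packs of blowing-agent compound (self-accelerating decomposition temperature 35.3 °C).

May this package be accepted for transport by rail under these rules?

The organic peroxide kit has self-accelerating decomposition temperature 30.1 °C, which is ≤ 50 °C, so it is Code DG2 (Self-Reactive).
Self-accelerating decomposition temperature 35.3 °C meets the Code DG2 criterion (Self-Reactive), so the blowing-agent compound is Code DG2.
Code DG2 net quantity: (two 5.9 oz packs = 335.12 g) + (three 3.6 oz packs = 306.72 g) = 641.84 g.
641.84 g exceeds the rail limit of 500 g for Code DG2.

No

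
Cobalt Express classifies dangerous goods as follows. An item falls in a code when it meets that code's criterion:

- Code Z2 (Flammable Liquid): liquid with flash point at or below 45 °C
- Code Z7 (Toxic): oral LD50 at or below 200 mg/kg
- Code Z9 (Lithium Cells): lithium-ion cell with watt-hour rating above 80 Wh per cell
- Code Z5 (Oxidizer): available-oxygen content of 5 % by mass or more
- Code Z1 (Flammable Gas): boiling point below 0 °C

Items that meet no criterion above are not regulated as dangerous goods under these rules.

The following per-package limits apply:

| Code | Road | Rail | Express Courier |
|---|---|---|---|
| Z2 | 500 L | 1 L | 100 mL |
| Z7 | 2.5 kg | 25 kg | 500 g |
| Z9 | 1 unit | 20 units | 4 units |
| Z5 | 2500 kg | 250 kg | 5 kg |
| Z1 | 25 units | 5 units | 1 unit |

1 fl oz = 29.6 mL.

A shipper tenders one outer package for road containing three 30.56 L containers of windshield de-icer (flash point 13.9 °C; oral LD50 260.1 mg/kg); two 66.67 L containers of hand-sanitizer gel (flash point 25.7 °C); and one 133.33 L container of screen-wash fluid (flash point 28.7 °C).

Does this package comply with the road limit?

With flash point 13.9 °C (≤ 45 °C), the windshield de-icer falls in Code Z2.
The hand-sanitizer gel has flash point 25.7 °C, which is ≤ 45 °C, so it is Code Z2 (Flammable Liquid).
The screen-wash fluid has flash point 28.7 °C, which is ≤ 45 °C, so it is Code Z2 (Flammable Liquid).
Total Code Z2: (three 30.56 L containers = 91.68 L) + (two 66.67 L containers = 133.34 L) + 133.33 L = 358.35 L.
358.35 L is within the road limit of 500 L for Code Z2.

Yes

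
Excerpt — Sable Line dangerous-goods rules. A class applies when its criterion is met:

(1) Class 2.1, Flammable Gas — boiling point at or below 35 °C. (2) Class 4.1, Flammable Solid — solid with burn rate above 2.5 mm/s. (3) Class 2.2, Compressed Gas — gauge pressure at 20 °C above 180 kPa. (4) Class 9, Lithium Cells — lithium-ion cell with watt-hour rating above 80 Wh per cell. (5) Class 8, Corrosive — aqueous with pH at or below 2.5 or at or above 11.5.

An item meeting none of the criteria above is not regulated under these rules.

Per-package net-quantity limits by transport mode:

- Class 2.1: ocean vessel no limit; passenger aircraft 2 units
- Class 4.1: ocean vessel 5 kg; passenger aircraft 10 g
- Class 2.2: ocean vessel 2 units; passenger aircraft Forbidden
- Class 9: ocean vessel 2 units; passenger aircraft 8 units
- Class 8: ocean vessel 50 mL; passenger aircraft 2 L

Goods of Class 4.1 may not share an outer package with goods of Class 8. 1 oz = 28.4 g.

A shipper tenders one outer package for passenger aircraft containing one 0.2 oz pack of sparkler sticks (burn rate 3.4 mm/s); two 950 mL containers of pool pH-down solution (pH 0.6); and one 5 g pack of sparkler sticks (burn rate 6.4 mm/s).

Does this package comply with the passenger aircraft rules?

No

Burn rate 3.4 mm/s meets the Class 4.1 criterion (Flammable Solid), so the sparkler sticks are Class 4.1.
The pool pH-down solution has pH 0.6, which is ≤ 2.5, so it is Class 8 (Corrosive).
Burn rate 6.4 mm/s meets the Class 4.1 criterion (Flammable Solid), so the sparkler sticks are Class 4.1.
Class 4.1 net quantity: (one 0.2 oz pack = 5.68 g) + 5 g = 10.68 g.
10.68 g exceeds the passenger aircraft limit of 10 g for Class 4.1.
Class 8 quantity: two 950 mL containers = 1.9 L.
1.9 L is within the passenger aircraft limit of 2 L for Class 8.
Class 4.1 and Class 8 may not share an outer package.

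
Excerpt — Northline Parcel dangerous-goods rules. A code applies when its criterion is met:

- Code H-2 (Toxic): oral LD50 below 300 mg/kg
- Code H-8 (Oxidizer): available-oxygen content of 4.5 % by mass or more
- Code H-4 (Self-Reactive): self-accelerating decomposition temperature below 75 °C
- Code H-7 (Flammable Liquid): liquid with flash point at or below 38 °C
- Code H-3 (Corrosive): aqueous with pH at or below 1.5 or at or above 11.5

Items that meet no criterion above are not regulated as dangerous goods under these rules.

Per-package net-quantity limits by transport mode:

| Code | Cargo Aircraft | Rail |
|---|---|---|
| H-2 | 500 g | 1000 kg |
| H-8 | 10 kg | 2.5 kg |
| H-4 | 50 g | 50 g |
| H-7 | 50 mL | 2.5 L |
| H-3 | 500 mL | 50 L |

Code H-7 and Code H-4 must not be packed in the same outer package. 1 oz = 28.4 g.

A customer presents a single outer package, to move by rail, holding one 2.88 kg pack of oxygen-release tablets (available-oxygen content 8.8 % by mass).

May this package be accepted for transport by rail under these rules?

No

With available-oxygen content 8.8 % by mass (≥ 4.5 % by mass), the oxygen-release tablets fall in Code H-8.
Code H-8 quantity: 2.88 kg.
2.88 kg > 2.5 kg (rail limit, Code H-8) — over the limit.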